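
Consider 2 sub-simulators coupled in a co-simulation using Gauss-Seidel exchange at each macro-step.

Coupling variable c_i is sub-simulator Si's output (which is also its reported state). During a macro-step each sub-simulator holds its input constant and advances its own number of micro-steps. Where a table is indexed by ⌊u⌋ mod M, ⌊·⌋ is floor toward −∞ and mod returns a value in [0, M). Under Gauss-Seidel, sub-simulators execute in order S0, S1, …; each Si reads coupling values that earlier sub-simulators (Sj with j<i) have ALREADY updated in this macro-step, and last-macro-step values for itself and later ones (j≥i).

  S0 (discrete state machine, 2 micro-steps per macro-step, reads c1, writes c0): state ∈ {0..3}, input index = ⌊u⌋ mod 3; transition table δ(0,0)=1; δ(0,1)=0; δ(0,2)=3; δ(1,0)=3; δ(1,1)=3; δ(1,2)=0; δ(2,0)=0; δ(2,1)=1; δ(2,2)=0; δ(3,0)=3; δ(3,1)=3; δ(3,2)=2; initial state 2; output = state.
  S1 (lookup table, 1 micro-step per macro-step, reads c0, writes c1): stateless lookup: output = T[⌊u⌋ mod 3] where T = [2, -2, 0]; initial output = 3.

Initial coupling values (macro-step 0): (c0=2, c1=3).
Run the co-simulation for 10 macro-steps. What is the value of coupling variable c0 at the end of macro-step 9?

c0 at macro-step 9 = 1

macro 1: S0 reads c1=3 → after 2×micro: 1; S1 reads c0=1 → after 1×micro: -2 ⇒ (c0=1, c1=-2)
macro 2: S0 reads c1=-2 → after 2×micro: 3; S1 reads c0=3 → after 1×micro: 2 ⇒ (c0=3, c1=2)
macro 3: S0 reads c1=2 → after 2×micro: 0; S1 reads c0=0 → after 1×micro: 2 ⇒ (c0=0, c1=2)
macro 4: S0 reads c1=2 → after 2×micro: 2; S1 reads c0=2 → after 1×micro: 0 ⇒ (c0=2, c1=0)
macro 5: S0 reads c1=0 → after 2×micro: 1; S1 reads c0=1 → after 1×micro: -2 ⇒ (c0=1, c1=-2)
macro 6: S0 reads c1=-2 → after 2×micro: 3; S1 reads c0=3 → after 1×micro: 2 ⇒ (c0=3, c1=2)
macro 7: S0 reads c1=2 → after 2×micro: 0; S1 reads c0=0 → after 1×micro: 2 ⇒ (c0=0, c1=2)
macro 8: S0 reads c1=2 → after 2×micro: 2; S1 reads c0=2 → after 1×micro: 0 ⇒ (c0=2, c1=0)
macro 9: S0 reads c1=0 → after 2×micro: 1; S1 reads c0=1 → after 1×micro: -2 ⇒ (c0=1, c1=-2)
macro 10: S0 reads c1=-2 → after 2×micro: 3; S1 reads c0=3 → after 1×micro: 2 ⇒ (c0=3, c1=2)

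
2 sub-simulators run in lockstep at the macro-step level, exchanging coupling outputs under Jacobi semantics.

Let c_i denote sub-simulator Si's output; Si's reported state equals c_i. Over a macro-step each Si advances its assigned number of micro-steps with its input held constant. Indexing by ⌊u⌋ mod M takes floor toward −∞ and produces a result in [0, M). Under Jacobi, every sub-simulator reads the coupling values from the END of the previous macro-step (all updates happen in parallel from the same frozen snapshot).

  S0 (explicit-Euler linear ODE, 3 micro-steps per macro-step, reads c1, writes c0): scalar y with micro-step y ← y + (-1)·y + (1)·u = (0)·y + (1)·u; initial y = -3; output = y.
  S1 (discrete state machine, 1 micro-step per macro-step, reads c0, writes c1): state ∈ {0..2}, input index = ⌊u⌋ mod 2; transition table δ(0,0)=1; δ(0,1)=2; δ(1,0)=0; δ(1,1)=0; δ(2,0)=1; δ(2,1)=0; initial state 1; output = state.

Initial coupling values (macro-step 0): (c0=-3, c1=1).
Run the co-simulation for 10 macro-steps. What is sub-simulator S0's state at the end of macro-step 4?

S0 state at macro-step 4 = 1

macro 1: S0 reads c1=1 → after 3×micro: 1; S1 reads c0=-3 → after 1×micro: 0 ⇒ (c0=1, c1=0)
macro 2: S0 reads c1=0 → after 3×micro: 0; S1 reads c0=1 → after 1×micro: 2 ⇒ (c0=0, c1=2)
macro 3: S0 reads c1=2 → after 3×micro: 2; S1 reads c0=0 → after 1×micro: 1 ⇒ (c0=2, c1=1)
macro 4: S0 reads c1=1 → after 3×micro: 1; S1 reads c0=2 → after 1×micro: 0 ⇒ (c0=1, c1=0)
macro 5: S0 reads c1=0 → after 3×micro: 0; S1 reads c0=1 → after 1×micro: 2 ⇒ (c0=0, c1=2)
macro 6: S0 reads c1=2 → after 3×micro: 2; S1 reads c0=0 → after 1×micro: 1 ⇒ (c0=2, c1=1)
macro 7: S0 reads c1=1 → after 3×micro: 1; S1 reads c0=2 → after 1×micro: 0 ⇒ (c0=1, c1=0)
macro 8: S0 reads c1=0 → after 3×micro: 0; S1 reads c0=1 → after 1×micro: 2 ⇒ (c0=0, c1=2)
macro 9: S0 reads c1=2 → after 3×micro: 2; S1 reads c0=0 → after 1×micro: 1 ⇒ (c0=2, c1=1)
macro 10: S0 reads c1=1 → after 3×micro: 1; S1 reads c0=2 → after 1×micro: 0 ⇒ (c0=1, c1=0)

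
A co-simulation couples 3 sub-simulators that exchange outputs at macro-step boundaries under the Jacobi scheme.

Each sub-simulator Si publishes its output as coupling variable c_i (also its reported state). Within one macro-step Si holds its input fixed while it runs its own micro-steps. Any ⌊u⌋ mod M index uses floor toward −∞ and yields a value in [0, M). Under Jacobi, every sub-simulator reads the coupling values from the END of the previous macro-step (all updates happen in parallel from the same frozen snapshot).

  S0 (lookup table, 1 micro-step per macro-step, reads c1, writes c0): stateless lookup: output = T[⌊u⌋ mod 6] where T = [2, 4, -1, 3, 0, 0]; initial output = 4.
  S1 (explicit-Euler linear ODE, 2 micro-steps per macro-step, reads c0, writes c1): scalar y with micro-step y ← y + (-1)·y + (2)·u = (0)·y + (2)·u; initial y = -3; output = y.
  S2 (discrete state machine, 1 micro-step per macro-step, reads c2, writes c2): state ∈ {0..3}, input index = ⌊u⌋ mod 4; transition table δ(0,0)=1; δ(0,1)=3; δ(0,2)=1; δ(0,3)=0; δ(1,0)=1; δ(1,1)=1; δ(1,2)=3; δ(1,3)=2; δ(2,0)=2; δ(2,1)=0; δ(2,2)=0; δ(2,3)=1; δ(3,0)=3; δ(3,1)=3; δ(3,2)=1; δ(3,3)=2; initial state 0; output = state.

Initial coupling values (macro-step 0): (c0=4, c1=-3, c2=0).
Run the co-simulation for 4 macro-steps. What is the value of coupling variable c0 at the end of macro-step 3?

c0 at macro-step 3 = 2

macro 1: S0 reads c1=-3 → after 1×micro: 3; S1 reads c0=4 → after 2×micro: 8; S2 reads c2=0 → after 1×micro: 1 ⇒ (c0=3, c1=8, c2=1)
macro 2: S0 reads c1=8 → after 1×micro: -1; S1 reads c0=3 → after 2×micro: 6; S2 reads c2=1 → after 1×micro: 1 ⇒ (c0=-1, c1=6, c2=1)
macro 3: S0 reads c1=6 → after 1×micro: 2; S1 reads c0=-1 → after 2×micro: -2; S2 reads c2=1 → after 1×micro: 1 ⇒ (c0=2, c1=-2, c2=1)
macro 4: S0 reads c1=-2 → after 1×micro: 0; S1 reads c0=2 → after 2×micro: 4; S2 reads c2=1 → after 1×micro: 1 ⇒ (c0=0, c1=4, c2=1)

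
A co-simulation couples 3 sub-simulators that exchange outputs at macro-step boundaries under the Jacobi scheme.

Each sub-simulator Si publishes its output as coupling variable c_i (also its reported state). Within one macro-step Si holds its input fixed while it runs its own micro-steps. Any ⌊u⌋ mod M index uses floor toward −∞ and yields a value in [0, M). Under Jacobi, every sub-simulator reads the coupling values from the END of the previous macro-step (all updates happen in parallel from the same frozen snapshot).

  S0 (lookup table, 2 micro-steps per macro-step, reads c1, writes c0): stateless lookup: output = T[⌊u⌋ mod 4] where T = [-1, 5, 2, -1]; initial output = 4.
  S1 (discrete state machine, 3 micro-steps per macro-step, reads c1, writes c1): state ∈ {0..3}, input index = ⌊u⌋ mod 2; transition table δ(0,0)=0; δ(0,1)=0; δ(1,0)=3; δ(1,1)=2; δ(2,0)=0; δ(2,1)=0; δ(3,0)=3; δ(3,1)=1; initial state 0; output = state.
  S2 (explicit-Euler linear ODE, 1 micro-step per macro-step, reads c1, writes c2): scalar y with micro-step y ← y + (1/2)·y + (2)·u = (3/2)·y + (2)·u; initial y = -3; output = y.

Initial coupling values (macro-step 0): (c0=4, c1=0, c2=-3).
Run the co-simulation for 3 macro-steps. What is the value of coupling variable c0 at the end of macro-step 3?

c0 at macro-step 3 = -1

macro 1: S0 reads c1=0 → after 2×micro: -1; S1 reads c1=0 → after 3×micro: 0; S2 reads c1=0 → after 1×micro: -9/2 ⇒ (c0=-1, c1=0, c2=-9/2)
macro 2: S0 reads c1=0 → after 2×micro: -1; S1 reads c1=0 → after 3×micro: 0; S2 reads c1=0 → after 1×micro: -27/4 ⇒ (c0=-1, c1=0, c2=-27/4)
macro 3: S0 reads c1=0 → after 2×micro: -1; S1 reads c1=0 → after 3×micro: 0; S2 reads c1=0 → after 1×micro: -81/8 ⇒ (c0=-1, c1=0, c2=-81/8)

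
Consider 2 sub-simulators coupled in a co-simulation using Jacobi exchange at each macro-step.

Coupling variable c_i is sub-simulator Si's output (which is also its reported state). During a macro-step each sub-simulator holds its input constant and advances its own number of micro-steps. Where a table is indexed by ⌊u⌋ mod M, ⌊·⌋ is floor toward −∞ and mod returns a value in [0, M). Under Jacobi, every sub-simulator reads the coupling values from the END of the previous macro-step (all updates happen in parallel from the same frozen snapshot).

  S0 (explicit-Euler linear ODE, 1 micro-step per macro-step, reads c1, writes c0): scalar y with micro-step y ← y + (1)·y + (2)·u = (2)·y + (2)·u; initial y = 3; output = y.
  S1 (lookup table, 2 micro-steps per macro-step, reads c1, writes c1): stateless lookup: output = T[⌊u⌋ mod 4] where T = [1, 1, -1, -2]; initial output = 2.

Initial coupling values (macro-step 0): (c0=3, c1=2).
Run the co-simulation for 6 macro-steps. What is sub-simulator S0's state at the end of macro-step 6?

macro 1: S0 reads c1=2 → after 1×micro: 10; S1 reads c1=2 → after 2×micro: -1 ⇒ (c0=10, c1=-1)
macro 2: S0 reads c1=-1 → after 1×micro: 18; S1 reads c1=-1 → after 2×micro: -2 ⇒ (c0=18, c1=-2)
macro 3: S0 reads c1=-2 → after 1×micro: 32; S1 reads c1=-2 → after 2×micro: -1 ⇒ (c0=32, c1=-1)
macro 4: S0 reads c1=-1 → after 1×micro: 62; S1 reads c1=-1 → after 2×micro: -2 ⇒ (c0=62, c1=-2)
macro 5: S0 reads c1=-2 → after 1×micro: 120; S1 reads c1=-2 → after 2×micro: -1 ⇒ (c0=120, c1=-1)
macro 6: S0 reads c1=-1 → after 1×micro: 238; S1 reads c1=-1 → after 2×micro: -2 ⇒ (c0=238, c1=-2)

S0 state at macro-step 6 = 238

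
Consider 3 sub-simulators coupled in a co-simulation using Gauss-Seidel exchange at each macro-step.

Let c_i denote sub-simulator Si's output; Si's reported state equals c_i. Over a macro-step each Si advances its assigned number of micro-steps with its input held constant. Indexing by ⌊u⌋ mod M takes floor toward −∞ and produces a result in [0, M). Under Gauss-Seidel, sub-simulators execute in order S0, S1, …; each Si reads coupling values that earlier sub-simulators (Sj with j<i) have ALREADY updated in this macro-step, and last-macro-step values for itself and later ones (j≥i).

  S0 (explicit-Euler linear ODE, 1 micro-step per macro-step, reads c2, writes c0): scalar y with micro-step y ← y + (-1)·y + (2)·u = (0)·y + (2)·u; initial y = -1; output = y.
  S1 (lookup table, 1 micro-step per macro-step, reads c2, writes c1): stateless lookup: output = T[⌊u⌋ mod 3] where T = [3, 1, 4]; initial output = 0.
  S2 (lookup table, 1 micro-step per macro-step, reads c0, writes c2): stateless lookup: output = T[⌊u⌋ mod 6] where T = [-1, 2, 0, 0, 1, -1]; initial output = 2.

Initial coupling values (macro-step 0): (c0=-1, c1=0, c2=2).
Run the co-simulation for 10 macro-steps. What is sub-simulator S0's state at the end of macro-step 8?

macro 1: S0 reads c2=2 → after 1×micro: 4; S1 reads c2=2 → after 1×micro: 4; S2 reads c0=4 → after 1×micro: 1 ⇒ (c0=4, c1=4, c2=1)
macro 2: S0 reads c2=1 → after 1×micro: 2; S1 reads c2=1 → after 1×micro: 1; S2 reads c0=2 → after 1×micro: 0 ⇒ (c0=2, c1=1, c2=0)
macro 3: S0 reads c2=0 → after 1×micro: 0; S1 reads c2=0 → after 1×micro: 3; S2 reads c0=0 → after 1×micro: -1 ⇒ (c0=0, c1=3, c2=-1)
macro 4: S0 reads c2=-1 → after 1×micro: -2; S1 reads c2=-1 → after 1×micro: 4; S2 reads c0=-2 → after 1×micro: 1 ⇒ (c0=-2, c1=4, c2=1)
macro 5: S0 reads c2=1 → after 1×micro: 2; S1 reads c2=1 → after 1×micro: 1; S2 reads c0=2 → after 1×micro: 0 ⇒ (c0=2, c1=1, c2=0)
macro 6: S0 reads c2=0 → after 1×micro: 0; S1 reads c2=0 → after 1×micro: 3; S2 reads c0=0 → after 1×micro: -1 ⇒ (c0=0, c1=3, c2=-1)
macro 7: S0 reads c2=-1 → after 1×micro: -2; S1 reads c2=-1 → after 1×micro: 4; S2 reads c0=-2 → after 1×micro: 1 ⇒ (c0=-2, c1=4, c2=1)
macro 8: S0 reads c2=1 → after 1×micro: 2; S1 reads c2=1 → after 1×micro: 1; S2 reads c0=2 → after 1×micro: 0 ⇒ (c0=2, c1=1, c2=0)
macro 9: S0 reads c2=0 → after 1×micro: 0; S1 reads c2=0 → after 1×micro: 3; S2 reads c0=0 → after 1×micro: -1 ⇒ (c0=0, c1=3, c2=-1)
macro 10: S0 reads c2=-1 → after 1×micro: -2; S1 reads c2=-1 → after 1×micro: 4; S2 reads c0=-2 → after 1×micro: 1 ⇒ (c0=-2, c1=4, c2=1)

S0 state at macro-step 8 = 2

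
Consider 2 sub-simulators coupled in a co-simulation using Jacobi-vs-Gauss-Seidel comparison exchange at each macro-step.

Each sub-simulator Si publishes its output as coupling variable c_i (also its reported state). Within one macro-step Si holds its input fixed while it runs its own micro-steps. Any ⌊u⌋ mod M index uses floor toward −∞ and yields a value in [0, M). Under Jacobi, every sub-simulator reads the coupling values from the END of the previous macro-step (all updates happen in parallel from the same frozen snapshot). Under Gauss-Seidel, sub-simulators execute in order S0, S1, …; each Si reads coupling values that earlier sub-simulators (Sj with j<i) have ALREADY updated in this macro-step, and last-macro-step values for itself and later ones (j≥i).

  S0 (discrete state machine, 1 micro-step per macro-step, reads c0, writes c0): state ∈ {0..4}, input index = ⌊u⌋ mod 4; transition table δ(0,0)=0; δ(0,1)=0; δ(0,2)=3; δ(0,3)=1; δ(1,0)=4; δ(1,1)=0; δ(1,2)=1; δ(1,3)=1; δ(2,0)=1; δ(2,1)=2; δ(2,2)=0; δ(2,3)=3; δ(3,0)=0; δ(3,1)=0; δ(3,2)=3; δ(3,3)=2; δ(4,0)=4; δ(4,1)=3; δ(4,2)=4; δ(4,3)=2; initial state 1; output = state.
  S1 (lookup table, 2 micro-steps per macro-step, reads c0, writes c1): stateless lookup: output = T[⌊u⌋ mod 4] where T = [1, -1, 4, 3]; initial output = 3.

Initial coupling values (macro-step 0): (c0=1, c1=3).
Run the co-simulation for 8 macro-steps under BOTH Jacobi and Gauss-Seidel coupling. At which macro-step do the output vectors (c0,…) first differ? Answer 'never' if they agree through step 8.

first divergence at macro-step: 1

[Jacobi] macro 1: S0 reads c0=1 → after 1×micro: 0; S1 reads c0=1 → after 2×micro: -1 ⇒ (c0=0, c1=-1)
[Jacobi] macro 2: S0 reads c0=0 → after 1×micro: 0; S1 reads c0=0 → after 2×micro: 1 ⇒ (c0=0, c1=1)
[Jacobi] macro 3: S0 reads c0=0 → after 1×micro: 0; S1 reads c0=0 → after 2×micro: 1 ⇒ (c0=0, c1=1)
[Jacobi] macro 4: S0 reads c0=0 → after 1×micro: 0; S1 reads c0=0 → after 2×micro: 1 ⇒ (c0=0, c1=1)
[Jacobi] macro 5: S0 reads c0=0 → after 1×micro: 0; S1 reads c0=0 → after 2×micro: 1 ⇒ (c0=0, c1=1)
[Jacobi] macro 6: S0 reads c0=0 → after 1×micro: 0; S1 reads c0=0 → after 2×micro: 1 ⇒ (c0=0, c1=1)
[Jacobi] macro 7: S0 reads c0=0 → after 1×micro: 0; S1 reads c0=0 → after 2×micro: 1 ⇒ (c0=0, c1=1)
[Jacobi] macro 8: S0 reads c0=0 → after 1×micro: 0; S1 reads c0=0 → after 2×micro: 1 ⇒ (c0=0, c1=1)
[Gauss-Seidel] macro 1: S0 reads c0=1 → after 1×micro: 0; S1 reads c0=0 → after 2×micro: 1 ⇒ (c0=0, c1=1)
[Gauss-Seidel] macro 2: S0 reads c0=0 → after 1×micro: 0; S1 reads c0=0 → after 2×micro: 1 ⇒ (c0=0, c1=1)
[Gauss-Seidel] macro 3: S0 reads c0=0 → after 1×micro: 0; S1 reads c0=0 → after 2×micro: 1 ⇒ (c0=0, c1=1)
[Gauss-Seidel] macro 4: S0 reads c0=0 → after 1×micro: 0; S1 reads c0=0 → after 2×micro: 1 ⇒ (c0=0, c1=1)
[Gauss-Seidel] macro 5: S0 reads c0=0 → after 1×micro: 0; S1 reads c0=0 → after 2×micro: 1 ⇒ (c0=0, c1=1)
[Gauss-Seidel] macro 6: S0 reads c0=0 → after 1×micro: 0; S1 reads c0=0 → after 2×micro: 1 ⇒ (c0=0, c1=1)
[Gauss-Seidel] macro 7: S0 reads c0=0 → after 1×micro: 0; S1 reads c0=0 → after 2×micro: 1 ⇒ (c0=0, c1=1)
[Gauss-Seidel] macro 8: S0 reads c0=0 → after 1×micro: 0; S1 reads c0=0 → after 2×micro: 1 ⇒ (c0=0, c1=1)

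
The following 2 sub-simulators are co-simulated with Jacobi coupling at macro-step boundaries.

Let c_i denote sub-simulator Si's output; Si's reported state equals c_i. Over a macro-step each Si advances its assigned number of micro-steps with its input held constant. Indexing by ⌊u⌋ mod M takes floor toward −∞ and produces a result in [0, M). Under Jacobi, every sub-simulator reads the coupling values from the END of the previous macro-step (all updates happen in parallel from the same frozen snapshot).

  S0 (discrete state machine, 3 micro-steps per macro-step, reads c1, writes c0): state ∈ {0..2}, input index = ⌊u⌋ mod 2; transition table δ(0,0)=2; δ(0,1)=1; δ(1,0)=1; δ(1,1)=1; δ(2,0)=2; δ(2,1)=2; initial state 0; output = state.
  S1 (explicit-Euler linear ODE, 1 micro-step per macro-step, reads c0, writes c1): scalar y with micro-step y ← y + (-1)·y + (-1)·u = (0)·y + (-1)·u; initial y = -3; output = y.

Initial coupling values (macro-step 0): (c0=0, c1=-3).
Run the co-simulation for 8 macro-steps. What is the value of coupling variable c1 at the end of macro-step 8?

c1 at macro-step 8 = -1

macro 1: S0 reads c1=-3 → after 3×micro: 1; S1 reads c0=0 → after 1×micro: 0 ⇒ (c0=1, c1=0)
macro 2: S0 reads c1=0 → after 3×micro: 1; S1 reads c0=1 → after 1×micro: -1 ⇒ (c0=1, c1=-1)
macro 3: S0 reads c1=-1 → after 3×micro: 1; S1 reads c0=1 → after 1×micro: -1 ⇒ (c0=1, c1=-1)
macro 4: S0 reads c1=-1 → after 3×micro: 1; S1 reads c0=1 → after 1×micro: -1 ⇒ (c0=1, c1=-1)
macro 5: S0 reads c1=-1 → after 3×micro: 1; S1 reads c0=1 → after 1×micro: -1 ⇒ (c0=1, c1=-1)
macro 6: S0 reads c1=-1 → after 3×micro: 1; S1 reads c0=1 → after 1×micro: -1 ⇒ (c0=1, c1=-1)
macro 7: S0 reads c1=-1 → after 3×micro: 1; S1 reads c0=1 → after 1×micro: -1 ⇒ (c0=1, c1=-1)
macro 8: S0 reads c1=-1 → after 3×micro: 1; S1 reads c0=1 → after 1×micro: -1 ⇒ (c0=1, c1=-1)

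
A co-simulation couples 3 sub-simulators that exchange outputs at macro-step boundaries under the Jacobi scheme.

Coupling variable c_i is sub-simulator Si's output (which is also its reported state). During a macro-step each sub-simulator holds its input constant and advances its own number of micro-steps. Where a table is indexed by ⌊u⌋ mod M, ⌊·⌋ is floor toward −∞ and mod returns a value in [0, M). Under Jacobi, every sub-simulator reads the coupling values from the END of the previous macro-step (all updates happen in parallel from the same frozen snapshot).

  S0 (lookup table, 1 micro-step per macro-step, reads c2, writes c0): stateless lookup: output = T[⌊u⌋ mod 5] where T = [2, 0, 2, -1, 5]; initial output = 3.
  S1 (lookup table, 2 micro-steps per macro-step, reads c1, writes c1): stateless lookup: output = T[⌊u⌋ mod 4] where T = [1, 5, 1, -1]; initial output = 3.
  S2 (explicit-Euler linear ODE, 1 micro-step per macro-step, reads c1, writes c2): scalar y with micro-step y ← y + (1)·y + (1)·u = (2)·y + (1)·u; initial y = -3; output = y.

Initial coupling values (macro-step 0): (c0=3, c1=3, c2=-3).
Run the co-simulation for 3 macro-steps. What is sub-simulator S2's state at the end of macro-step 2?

S2 state at macro-step 2 = -7

macro 1: S0 reads c2=-3 → after 1×micro: 2; S1 reads c1=3 → after 2×micro: -1; S2 reads c1=3 → after 1×micro: -3 ⇒ (c0=2, c1=-1, c2=-3)
macro 2: S0 reads c2=-3 → after 1×micro: 2; S1 reads c1=-1 → after 2×micro: -1; S2 reads c1=-1 → after 1×micro: -7 ⇒ (c0=2, c1=-1, c2=-7)
macro 3: S0 reads c2=-7 → after 1×micro: -1; S1 reads c1=-1 → after 2×micro: -1; S2 reads c1=-1 → after 1×micro: -15 ⇒ (c0=-1, c1=-1, c2=-15)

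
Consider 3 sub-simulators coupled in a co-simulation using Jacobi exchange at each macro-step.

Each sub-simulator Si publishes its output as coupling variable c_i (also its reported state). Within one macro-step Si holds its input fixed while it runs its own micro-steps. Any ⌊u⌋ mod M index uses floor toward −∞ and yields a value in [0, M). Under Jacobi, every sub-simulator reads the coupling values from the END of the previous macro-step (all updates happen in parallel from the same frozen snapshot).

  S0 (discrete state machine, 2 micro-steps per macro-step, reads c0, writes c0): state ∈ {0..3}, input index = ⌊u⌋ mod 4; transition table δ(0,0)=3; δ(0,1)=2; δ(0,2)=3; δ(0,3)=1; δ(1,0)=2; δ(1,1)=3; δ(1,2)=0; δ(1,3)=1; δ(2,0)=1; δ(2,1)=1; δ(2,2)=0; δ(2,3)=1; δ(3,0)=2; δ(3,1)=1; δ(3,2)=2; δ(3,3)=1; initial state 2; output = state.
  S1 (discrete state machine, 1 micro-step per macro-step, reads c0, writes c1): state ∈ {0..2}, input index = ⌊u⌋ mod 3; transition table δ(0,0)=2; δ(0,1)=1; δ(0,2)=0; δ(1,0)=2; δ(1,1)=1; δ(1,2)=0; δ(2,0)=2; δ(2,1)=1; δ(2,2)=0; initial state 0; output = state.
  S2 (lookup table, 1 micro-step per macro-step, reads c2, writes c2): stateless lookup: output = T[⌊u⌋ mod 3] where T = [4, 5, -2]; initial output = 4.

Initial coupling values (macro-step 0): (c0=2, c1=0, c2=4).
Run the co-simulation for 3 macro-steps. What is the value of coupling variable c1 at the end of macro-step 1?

macro 1: S0 reads c0=2 → after 2×micro: 3; S1 reads c0=2 → after 1×micro: 0; S2 reads c2=4 → after 1×micro: 5 ⇒ (c0=3, c1=0, c2=5)
macro 2: S0 reads c0=3 → after 2×micro: 1; S1 reads c0=3 → after 1×micro: 2; S2 reads c2=5 → after 1×micro: -2 ⇒ (c0=1, c1=2, c2=-2)
macro 3: S0 reads c0=1 → after 2×micro: 1; S1 reads c0=1 → after 1×micro: 1; S2 reads c2=-2 → after 1×micro: 5 ⇒ (c0=1, c1=1, c2=5)

c1 at macro-step 1 = 0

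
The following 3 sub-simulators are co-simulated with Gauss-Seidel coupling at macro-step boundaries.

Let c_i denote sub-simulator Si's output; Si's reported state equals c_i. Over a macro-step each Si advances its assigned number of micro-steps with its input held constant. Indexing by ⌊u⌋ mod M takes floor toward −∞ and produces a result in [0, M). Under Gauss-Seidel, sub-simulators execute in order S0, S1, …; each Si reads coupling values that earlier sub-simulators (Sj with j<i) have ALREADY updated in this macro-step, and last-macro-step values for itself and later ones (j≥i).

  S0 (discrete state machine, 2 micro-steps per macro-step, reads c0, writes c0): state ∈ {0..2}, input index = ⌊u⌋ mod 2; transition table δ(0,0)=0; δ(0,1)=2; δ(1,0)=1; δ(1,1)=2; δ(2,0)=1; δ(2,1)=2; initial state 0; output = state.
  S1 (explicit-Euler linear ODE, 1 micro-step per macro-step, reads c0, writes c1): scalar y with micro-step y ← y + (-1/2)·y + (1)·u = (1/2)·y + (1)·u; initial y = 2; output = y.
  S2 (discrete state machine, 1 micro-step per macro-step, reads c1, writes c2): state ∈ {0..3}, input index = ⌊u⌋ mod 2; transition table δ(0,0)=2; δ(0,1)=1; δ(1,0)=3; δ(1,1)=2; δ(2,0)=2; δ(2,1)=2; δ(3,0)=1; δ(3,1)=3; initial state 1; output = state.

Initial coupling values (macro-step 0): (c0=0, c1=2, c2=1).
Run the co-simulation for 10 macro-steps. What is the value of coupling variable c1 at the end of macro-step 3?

c1 at macro-step 3 = 1/4

macro 1: S0 reads c0=0 → after 2×micro: 0; S1 reads c0=0 → after 1×micro: 1; S2 reads c1=1 → after 1×micro: 2 ⇒ (c0=0, c1=1, c2=2)
macro 2: S0 reads c0=0 → after 2×micro: 0; S1 reads c0=0 → after 1×micro: 1/2; S2 reads c1=1/2 → after 1×micro: 2 ⇒ (c0=0, c1=1/2, c2=2)
macro 3: S0 reads c0=0 → after 2×micro: 0; S1 reads c0=0 → after 1×micro: 1/4; S2 reads c1=1/4 → after 1×micro: 2 ⇒ (c0=0, c1=1/4, c2=2)
macro 4: S0 reads c0=0 → after 2×micro: 0; S1 reads c0=0 → after 1×micro: 1/8; S2 reads c1=1/8 → after 1×micro: 2 ⇒ (c0=0, c1=1/8, c2=2)
macro 5: S0 reads c0=0 → after 2×micro: 0; S1 reads c0=0 → after 1×micro: 1/16; S2 reads c1=1/16 → after 1×micro: 2 ⇒ (c0=0, c1=1/16, c2=2)
macro 6: S0 reads c0=0 → after 2×micro: 0; S1 reads c0=0 → after 1×micro: 1/32; S2 reads c1=1/32 → after 1×micro: 2 ⇒ (c0=0, c1=1/32, c2=2)
macro 7: S0 reads c0=0 → after 2×micro: 0; S1 reads c0=0 → after 1×micro: 1/64; S2 reads c1=1/64 → after 1×micro: 2 ⇒ (c0=0, c1=1/64, c2=2)
macro 8: S0 reads c0=0 → after 2×micro: 0; S1 reads c0=0 → after 1×micro: 1/128; S2 reads c1=1/128 → after 1×micro: 2 ⇒ (c0=0, c1=1/128, c2=2)
macro 9: S0 reads c0=0 → after 2×micro: 0; S1 reads c0=0 → after 1×micro: 1/256; S2 reads c1=1/256 → after 1×micro: 2 ⇒ (c0=0, c1=1/256, c2=2)
macro 10: S0 reads c0=0 → after 2×micro: 0; S1 reads c0=0 → after 1×micro: 1/512; S2 reads c1=1/512 → after 1×micro: 2 ⇒ (c0=0, c1=1/512, c2=2)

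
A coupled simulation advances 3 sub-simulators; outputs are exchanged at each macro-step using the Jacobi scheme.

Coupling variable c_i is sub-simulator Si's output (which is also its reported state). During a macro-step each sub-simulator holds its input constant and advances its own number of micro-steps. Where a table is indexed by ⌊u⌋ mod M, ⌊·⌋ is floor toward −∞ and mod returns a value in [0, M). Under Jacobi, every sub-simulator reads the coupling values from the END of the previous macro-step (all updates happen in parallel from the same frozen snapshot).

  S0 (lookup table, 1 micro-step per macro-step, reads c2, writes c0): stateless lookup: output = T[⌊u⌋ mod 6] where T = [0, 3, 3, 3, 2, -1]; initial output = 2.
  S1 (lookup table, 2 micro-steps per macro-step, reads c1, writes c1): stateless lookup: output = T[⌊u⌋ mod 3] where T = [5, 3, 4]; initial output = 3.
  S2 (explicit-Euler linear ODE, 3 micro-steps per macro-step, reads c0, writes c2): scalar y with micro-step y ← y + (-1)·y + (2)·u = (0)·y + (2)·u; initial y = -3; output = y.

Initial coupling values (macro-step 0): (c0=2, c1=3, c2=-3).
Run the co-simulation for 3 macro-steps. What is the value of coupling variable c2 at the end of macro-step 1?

c2 at macro-step 1 = 4

macro 1: S0 reads c2=-3 → after 1×micro: 3; S1 reads c1=3 → after 2×micro: 5; S2 reads c0=2 → after 3×micro: 4 ⇒ (c0=3, c1=5, c2=4)
macro 2: S0 reads c2=4 → after 1×micro: 2; S1 reads c1=5 → after 2×micro: 4; S2 reads c0=3 → after 3×micro: 6 ⇒ (c0=2, c1=4, c2=6)
macro 3: S0 reads c2=6 → after 1×micro: 0; S1 reads c1=4 → after 2×micro: 3; S2 reads c0=2 → after 3×micro: 4 ⇒ (c0=0, c1=3, c2=4)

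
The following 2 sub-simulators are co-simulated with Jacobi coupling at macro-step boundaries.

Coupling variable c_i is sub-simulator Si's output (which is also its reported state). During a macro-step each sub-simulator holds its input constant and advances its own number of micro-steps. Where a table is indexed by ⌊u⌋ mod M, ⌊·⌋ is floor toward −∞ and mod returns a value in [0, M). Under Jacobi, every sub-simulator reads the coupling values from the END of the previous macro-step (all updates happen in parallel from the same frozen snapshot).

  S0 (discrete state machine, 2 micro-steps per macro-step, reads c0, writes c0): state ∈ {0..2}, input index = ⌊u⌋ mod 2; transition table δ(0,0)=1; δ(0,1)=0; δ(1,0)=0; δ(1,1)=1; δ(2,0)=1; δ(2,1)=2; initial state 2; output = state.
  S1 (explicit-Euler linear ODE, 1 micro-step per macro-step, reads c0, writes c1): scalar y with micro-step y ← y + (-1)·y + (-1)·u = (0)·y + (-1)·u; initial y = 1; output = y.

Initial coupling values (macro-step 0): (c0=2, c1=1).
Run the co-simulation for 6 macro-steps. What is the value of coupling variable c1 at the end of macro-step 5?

macro 1: S0 reads c0=2 → after 2×micro: 0; S1 reads c0=2 → after 1×micro: -2 ⇒ (c0=0, c1=-2)
macro 2: S0 reads c0=0 → after 2×micro: 0; S1 reads c0=0 → after 1×micro: 0 ⇒ (c0=0, c1=0)
macro 3: S0 reads c0=0 → after 2×micro: 0; S1 reads c0=0 → after 1×micro: 0 ⇒ (c0=0, c1=0)
macro 4: S0 reads c0=0 → after 2×micro: 0; S1 reads c0=0 → after 1×micro: 0 ⇒ (c0=0, c1=0)
macro 5: S0 reads c0=0 → after 2×micro: 0; S1 reads c0=0 → after 1×micro: 0 ⇒ (c0=0, c1=0)
macro 6: S0 reads c0=0 → after 2×micro: 0; S1 reads c0=0 → after 1×micro: 0 ⇒ (c0=0, c1=0)

c1 at macro-step 5 = 0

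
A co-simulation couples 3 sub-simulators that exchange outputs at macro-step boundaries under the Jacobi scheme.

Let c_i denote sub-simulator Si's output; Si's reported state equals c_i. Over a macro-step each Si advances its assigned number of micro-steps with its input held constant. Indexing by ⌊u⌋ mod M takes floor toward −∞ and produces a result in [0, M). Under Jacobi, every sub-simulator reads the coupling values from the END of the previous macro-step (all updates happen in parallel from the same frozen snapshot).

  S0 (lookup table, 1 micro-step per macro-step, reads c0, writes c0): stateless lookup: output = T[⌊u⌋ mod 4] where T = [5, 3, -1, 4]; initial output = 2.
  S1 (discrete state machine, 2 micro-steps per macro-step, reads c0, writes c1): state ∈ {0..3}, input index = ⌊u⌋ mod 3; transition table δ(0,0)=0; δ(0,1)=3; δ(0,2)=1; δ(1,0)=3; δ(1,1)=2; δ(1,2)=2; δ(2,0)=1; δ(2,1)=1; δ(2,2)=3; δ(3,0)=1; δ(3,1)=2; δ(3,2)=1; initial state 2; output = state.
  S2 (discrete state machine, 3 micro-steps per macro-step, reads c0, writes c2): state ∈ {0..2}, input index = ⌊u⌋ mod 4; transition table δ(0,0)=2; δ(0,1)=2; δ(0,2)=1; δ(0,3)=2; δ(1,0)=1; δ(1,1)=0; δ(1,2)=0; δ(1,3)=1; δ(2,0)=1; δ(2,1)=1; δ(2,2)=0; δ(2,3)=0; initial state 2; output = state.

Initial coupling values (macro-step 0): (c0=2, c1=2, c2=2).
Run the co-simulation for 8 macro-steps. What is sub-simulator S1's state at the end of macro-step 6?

macro 1: S0 reads c0=2 → after 1×micro: -1; S1 reads c0=2 → after 2×micro: 1; S2 reads c0=2 → after 3×micro: 0 ⇒ (c0=-1, c1=1, c2=0)
macro 2: S0 reads c0=-1 → after 1×micro: 4; S1 reads c0=-1 → after 2×micro: 3; S2 reads c0=-1 → after 3×micro: 2 ⇒ (c0=4, c1=3, c2=2)
macro 3: S0 reads c0=4 → after 1×micro: 5; S1 reads c0=4 → after 2×micro: 1; S2 reads c0=4 → after 3×micro: 1 ⇒ (c0=5, c1=1, c2=1)
macro 4: S0 reads c0=5 → after 1×micro: 3; S1 reads c0=5 → after 2×micro: 3; S2 reads c0=5 → after 3×micro: 1 ⇒ (c0=3, c1=3, c2=1)
macro 5: S0 reads c0=3 → after 1×micro: 4; S1 reads c0=3 → after 2×micro: 3; S2 reads c0=3 → after 3×micro: 1 ⇒ (c0=4, c1=3, c2=1)
macro 6: S0 reads c0=4 → after 1×micro: 5; S1 reads c0=4 → after 2×micro: 1; S2 reads c0=4 → after 3×micro: 1 ⇒ (c0=5, c1=1, c2=1)
macro 7: S0 reads c0=5 → after 1×micro: 3; S1 reads c0=5 → after 2×micro: 3; S2 reads c0=5 → after 3×micro: 1 ⇒ (c0=3, c1=3, c2=1)
macro 8: S0 reads c0=3 → after 1×micro: 4; S1 reads c0=3 → after 2×micro: 3; S2 reads c0=3 → after 3×micro: 1 ⇒ (c0=4, c1=3, c2=1)

S1 state at macro-step 6 = 1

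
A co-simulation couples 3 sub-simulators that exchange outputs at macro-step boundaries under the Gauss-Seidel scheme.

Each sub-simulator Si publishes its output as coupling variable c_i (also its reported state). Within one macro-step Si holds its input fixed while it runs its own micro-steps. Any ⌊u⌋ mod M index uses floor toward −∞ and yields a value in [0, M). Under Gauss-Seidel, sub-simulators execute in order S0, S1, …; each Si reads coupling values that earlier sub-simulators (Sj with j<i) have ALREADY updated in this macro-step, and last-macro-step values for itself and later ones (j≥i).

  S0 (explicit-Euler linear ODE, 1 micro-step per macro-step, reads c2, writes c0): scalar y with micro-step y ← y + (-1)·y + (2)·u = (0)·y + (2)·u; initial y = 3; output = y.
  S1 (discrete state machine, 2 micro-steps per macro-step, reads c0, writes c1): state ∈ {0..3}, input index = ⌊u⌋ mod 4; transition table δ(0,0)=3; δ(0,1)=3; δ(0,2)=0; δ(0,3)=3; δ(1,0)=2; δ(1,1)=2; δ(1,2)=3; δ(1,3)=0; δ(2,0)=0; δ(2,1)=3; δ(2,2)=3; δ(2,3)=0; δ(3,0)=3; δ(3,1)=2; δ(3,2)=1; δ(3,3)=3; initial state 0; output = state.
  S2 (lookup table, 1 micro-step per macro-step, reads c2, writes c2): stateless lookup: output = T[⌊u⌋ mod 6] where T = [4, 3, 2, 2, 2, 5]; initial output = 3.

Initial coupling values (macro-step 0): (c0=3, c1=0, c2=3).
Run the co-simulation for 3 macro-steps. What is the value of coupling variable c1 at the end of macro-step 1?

macro 1: S0 reads c2=3 → after 1×micro: 6; S1 reads c0=6 → after 2×micro: 0; S2 reads c2=3 → after 1×micro: 2 ⇒ (c0=6, c1=0, c2=2)
macro 2: S0 reads c2=2 → after 1×micro: 4; S1 reads c0=4 → after 2×micro: 3; S2 reads c2=2 → after 1×micro: 2 ⇒ (c0=4, c1=3, c2=2)
macro 3: S0 reads c2=2 → after 1×micro: 4; S1 reads c0=4 → after 2×micro: 3; S2 reads c2=2 → after 1×micro: 2 ⇒ (c0=4, c1=3, c2=2)

c1 at macro-step 1 = 0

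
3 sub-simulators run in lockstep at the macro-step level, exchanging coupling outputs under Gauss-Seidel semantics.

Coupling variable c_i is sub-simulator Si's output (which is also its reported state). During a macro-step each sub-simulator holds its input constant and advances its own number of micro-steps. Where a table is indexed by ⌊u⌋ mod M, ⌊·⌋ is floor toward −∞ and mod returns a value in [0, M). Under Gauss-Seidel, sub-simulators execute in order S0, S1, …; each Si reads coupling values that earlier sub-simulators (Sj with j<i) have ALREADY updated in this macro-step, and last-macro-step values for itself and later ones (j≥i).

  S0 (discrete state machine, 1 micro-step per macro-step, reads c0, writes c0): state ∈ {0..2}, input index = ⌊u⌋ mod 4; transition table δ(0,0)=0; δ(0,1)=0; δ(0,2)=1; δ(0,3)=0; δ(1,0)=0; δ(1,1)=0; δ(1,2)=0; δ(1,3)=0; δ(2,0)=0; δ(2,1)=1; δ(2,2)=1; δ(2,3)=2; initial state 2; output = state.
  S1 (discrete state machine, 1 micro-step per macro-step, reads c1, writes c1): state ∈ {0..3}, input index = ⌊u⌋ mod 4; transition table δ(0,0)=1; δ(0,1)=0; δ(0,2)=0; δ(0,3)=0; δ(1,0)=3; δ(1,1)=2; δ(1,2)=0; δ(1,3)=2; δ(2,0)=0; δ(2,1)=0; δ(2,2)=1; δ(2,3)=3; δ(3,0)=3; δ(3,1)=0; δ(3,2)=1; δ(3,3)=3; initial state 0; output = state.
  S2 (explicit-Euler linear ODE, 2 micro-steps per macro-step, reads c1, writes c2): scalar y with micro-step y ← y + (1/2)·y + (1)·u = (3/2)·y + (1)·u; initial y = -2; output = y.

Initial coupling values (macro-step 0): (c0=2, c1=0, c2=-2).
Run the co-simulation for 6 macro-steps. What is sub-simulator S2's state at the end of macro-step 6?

S2 state at macro-step 6 = 39541/512

macro 1: S0 reads c0=2 → after 1×micro: 1; S1 reads c1=0 → after 1×micro: 1; S2 reads c1=1 → after 2×micro: -2 ⇒ (c0=1, c1=1, c2=-2)
macro 2: S0 reads c0=1 → after 1×micro: 0; S1 reads c1=1 → after 1×micro: 2; S2 reads c1=2 → after 2×micro: 1/2 ⇒ (c0=0, c1=2, c2=1/2)
macro 3: S0 reads c0=0 → after 1×micro: 0; S1 reads c1=2 → after 1×micro: 1; S2 reads c1=1 → after 2×micro: 29/8 ⇒ (c0=0, c1=1, c2=29/8)
macro 4: S0 reads c0=0 → after 1×micro: 0; S1 reads c1=1 → after 1×micro: 2; S2 reads c1=2 → after 2×micro: 421/32 ⇒ (c0=0, c1=2, c2=421/32)
macro 5: S0 reads c0=0 → after 1×micro: 0; S1 reads c1=2 → after 1×micro: 1; S2 reads c1=1 → after 2×micro: 4109/128 ⇒ (c0=0, c1=1, c2=4109/128)
macro 6: S0 reads c0=0 → after 1×micro: 0; S1 reads c1=1 → after 1×micro: 2; S2 reads c1=2 → after 2×micro: 39541/512 ⇒ (c0=0, c1=2, c2=39541/512)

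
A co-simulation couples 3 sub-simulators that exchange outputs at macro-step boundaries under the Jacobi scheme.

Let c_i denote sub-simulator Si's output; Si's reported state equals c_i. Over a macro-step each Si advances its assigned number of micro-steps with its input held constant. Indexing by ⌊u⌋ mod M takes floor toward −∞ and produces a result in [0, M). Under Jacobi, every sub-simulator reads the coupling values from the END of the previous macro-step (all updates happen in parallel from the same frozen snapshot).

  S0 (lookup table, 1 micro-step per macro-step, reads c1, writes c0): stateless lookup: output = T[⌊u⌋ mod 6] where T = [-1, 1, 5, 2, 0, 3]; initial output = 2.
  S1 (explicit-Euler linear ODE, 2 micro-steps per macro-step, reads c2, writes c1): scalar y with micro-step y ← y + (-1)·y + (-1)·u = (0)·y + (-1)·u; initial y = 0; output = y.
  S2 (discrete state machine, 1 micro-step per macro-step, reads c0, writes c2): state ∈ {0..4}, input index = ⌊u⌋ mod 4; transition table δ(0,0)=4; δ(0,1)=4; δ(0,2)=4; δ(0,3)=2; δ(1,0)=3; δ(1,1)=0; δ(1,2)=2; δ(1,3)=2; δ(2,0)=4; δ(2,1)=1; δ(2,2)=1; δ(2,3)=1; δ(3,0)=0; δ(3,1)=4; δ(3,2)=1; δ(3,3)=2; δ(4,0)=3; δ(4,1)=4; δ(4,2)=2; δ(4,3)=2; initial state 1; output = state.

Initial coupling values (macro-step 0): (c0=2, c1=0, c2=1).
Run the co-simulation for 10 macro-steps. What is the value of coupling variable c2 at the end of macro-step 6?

c2 at macro-step 6 = 4

macro 1: S0 reads c1=0 → after 1×micro: -1; S1 reads c2=1 → after 2×micro: -1; S2 reads c0=2 → after 1×micro: 2 ⇒ (c0=-1, c1=-1, c2=2)
macro 2: S0 reads c1=-1 → after 1×micro: 3; S1 reads c2=2 → after 2×micro: -2; S2 reads c0=-1 → after 1×micro: 1 ⇒ (c0=3, c1=-2, c2=1)
macro 3: S0 reads c1=-2 → after 1×micro: 0; S1 reads c2=1 → after 2×micro: -1; S2 reads c0=3 → after 1×micro: 2 ⇒ (c0=0, c1=-1, c2=2)
macro 4: S0 reads c1=-1 → after 1×micro: 3; S1 reads c2=2 → after 2×micro: -2; S2 reads c0=0 → after 1×micro: 4 ⇒ (c0=3, c1=-2, c2=4)
macro 5: S0 reads c1=-2 → after 1×micro: 0; S1 reads c2=4 → after 2×micro: -4; S2 reads c0=3 → after 1×micro: 2 ⇒ (c0=0, c1=-4, c2=2)
macro 6: S0 reads c1=-4 → after 1×micro: 5; S1 reads c2=2 → after 2×micro: -2; S2 reads c0=0 → after 1×micro: 4 ⇒ (c0=5, c1=-2, c2=4)
macro 7: S0 reads c1=-2 → after 1×micro: 0; S1 reads c2=4 → after 2×micro: -4; S2 reads c0=5 → after 1×micro: 4 ⇒ (c0=0, c1=-4, c2=4)
macro 8: S0 reads c1=-4 → after 1×micro: 5; S1 reads c2=4 → after 2×micro: -4; S2 reads c0=0 → after 1×micro: 3 ⇒ (c0=5, c1=-4, c2=3)
macro 9: S0 reads c1=-4 → after 1×micro: 5; S1 reads c2=3 → after 2×micro: -3; S2 reads c0=5 → after 1×micro: 4 ⇒ (c0=5, c1=-3, c2=4)
macro 10: S0 reads c1=-3 → after 1×micro: 2; S1 reads c2=4 → after 2×micro: -4; S2 reads c0=5 → after 1×micro: 4 ⇒ (c0=2, c1=-4, c2=4)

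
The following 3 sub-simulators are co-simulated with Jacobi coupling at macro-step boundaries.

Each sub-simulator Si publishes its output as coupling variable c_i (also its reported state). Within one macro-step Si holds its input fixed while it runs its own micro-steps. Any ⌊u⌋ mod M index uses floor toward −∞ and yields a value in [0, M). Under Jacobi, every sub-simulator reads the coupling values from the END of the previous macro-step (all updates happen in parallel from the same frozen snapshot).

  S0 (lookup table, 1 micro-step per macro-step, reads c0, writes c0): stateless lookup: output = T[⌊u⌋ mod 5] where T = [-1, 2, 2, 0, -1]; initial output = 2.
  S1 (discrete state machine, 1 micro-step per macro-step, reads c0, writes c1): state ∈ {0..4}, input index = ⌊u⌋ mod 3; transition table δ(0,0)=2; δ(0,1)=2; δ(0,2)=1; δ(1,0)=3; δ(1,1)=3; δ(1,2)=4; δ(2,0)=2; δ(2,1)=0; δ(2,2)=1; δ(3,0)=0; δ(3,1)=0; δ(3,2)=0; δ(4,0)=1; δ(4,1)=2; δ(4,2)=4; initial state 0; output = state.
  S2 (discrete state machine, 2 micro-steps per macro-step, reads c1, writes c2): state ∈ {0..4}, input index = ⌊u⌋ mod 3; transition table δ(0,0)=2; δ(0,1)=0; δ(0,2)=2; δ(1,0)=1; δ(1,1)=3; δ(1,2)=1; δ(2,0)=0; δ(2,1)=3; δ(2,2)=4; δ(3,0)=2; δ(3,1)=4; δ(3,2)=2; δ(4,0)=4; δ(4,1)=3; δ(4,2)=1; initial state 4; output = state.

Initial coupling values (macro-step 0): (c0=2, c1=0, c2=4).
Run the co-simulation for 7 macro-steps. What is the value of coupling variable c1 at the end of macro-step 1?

c1 at macro-step 1 = 1

macro 1: S0 reads c0=2 → after 1×micro: 2; S1 reads c0=2 → after 1×micro: 1; S2 reads c1=0 → after 2×micro: 4 ⇒ (c0=2, c1=1, c2=4)
macro 2: S0 reads c0=2 → after 1×micro: 2; S1 reads c0=2 → after 1×micro: 4; S2 reads c1=1 → after 2×micro: 4 ⇒ (c0=2, c1=4, c2=4)
macro 3: S0 reads c0=2 → after 1×micro: 2; S1 reads c0=2 → after 1×micro: 4; S2 reads c1=4 → after 2×micro: 4 ⇒ (c0=2, c1=4, c2=4)
macro 4: S0 reads c0=2 → after 1×micro: 2; S1 reads c0=2 → after 1×micro: 4; S2 reads c1=4 → after 2×micro: 4 ⇒ (c0=2, c1=4, c2=4)
macro 5: S0 reads c0=2 → after 1×micro: 2; S1 reads c0=2 → after 1×micro: 4; S2 reads c1=4 → after 2×micro: 4 ⇒ (c0=2, c1=4, c2=4)
macro 6: S0 reads c0=2 → after 1×micro: 2; S1 reads c0=2 → after 1×micro: 4; S2 reads c1=4 → after 2×micro: 4 ⇒ (c0=2, c1=4, c2=4)
macro 7: S0 reads c0=2 → after 1×micro: 2; S1 reads c0=2 → after 1×micro: 4; S2 reads c1=4 → after 2×micro: 4 ⇒ (c0=2, c1=4, c2=4)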